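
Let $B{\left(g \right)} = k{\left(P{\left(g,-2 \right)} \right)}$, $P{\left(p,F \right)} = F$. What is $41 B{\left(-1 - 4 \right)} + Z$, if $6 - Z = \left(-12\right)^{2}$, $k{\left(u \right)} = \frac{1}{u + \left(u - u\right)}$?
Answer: $- \frac{317}{2} \approx -158.5$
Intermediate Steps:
$k{\left(u \right)} = \frac{1}{u}$ ($k{\left(u \right)} = \frac{1}{u + 0} = \frac{1}{u}$)
$B{\left(g \right)} = - \frac{1}{2}$ ($B{\left(g \right)} = \frac{1}{-2} = - \frac{1}{2}$)
$Z = -138$ ($Z = 6 - \left(-12\right)^{2} = 6 - 144 = -138$)
$41 B{\left(-1 - 4 \right)} + Z = 41 \left(- \frac{1}{2}\right) - 138 = - \frac{41}{2} - 138 = - \frac{317}{2}$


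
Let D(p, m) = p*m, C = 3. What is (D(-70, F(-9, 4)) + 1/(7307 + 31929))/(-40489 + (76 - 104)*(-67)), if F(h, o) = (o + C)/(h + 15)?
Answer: 9612817/4545059004 ≈ 0.0021150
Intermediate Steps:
F(h, o) = (3 + o)/(15 + h) (F(h, o) = (o + 3)/(h + 15) = (3 + o)/(15 + h))
D(p, m) = m*p
(D(-70, F(-9, 4)) + 1/(7307 + 31929))/(-40489 + (76 - 104)*(-67)) = (((3 + 4)/(15 - 9))*(-70) + 1/(7307 + 31929))/(-40489 + (76 - 104)*(-67)) = ((7/6)*(-70) + 1/39236)/(-40489 - 28*(-67)) = (((1/6)*7)*(-70) + 1/39236)/(-40489 + 1876) = ((7/6)*(-70) + 1/39236)/(-38613) = (-245/3 + 1/39236)*(-1/38613) = -9612817/117708*(-1/38613) = 9612817/4545059004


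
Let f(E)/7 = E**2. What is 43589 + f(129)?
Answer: 160076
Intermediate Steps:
f(E) = 7*E**2
43589 + f(129) = 43589 + 7*129**2 = 43589 + 7*16641 = 43589 + 116487 = 160076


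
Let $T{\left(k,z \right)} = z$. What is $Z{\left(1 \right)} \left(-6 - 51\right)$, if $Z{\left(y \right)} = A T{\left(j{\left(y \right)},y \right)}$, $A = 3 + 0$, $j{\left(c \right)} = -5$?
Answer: $-171$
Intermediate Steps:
$A = 3$
$Z{\left(y \right)} = 3 y$
$Z{\left(1 \right)} \left(-6 - 51\right) = 3 \cdot 1 \left(-6 - 51\right) = 3 \left(-57\right) = -171$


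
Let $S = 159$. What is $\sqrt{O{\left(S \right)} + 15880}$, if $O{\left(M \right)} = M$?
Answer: $\sqrt{16039} \approx 126.65$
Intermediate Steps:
$\sqrt{O{\left(S \right)} + 15880} = \sqrt{159 + 15880} = \sqrt{16039}$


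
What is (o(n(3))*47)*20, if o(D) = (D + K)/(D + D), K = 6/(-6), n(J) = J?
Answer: 940/3 ≈ 313.33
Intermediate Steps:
K = -1 (K = 6*(-⅙) = -1)
o(D) = (-1 + D)/(2*D) (o(D) = (D - 1)/(D + D) = (-1 + D)/((2*D)) = (-1 + D)*(1/(2*D)) = (-1 + D)/(2*D))
(o(n(3))*47)*20 = (((½)*(-1 + 3)/3)*47)*20 = (((½)*(⅓)*2)*47)*20 = ((⅓)*47)*20 = (47/3)*20 = 940/3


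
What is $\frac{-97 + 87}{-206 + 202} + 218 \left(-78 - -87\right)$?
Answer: $\frac{3929}{2} \approx 1964.5$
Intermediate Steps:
$\frac{-97 + 87}{-206 + 202} + 218 \left(-78 - -87\right) = - \frac{10}{-4} + 218 \left(-78 + 87\right) = \left(-10\right) \left(- \frac{1}{4}\right) + 218 \cdot 9 = \frac{5}{2} + 1962 = \frac{3929}{2}$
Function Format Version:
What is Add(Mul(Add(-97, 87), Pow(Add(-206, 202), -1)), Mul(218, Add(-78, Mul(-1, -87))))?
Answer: Rational(3929, 2) ≈ 1964.5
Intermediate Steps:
Add(Mul(Add(-97, 87), Pow(Add(-206, 202), -1)), Mul(218, Add(-78, Mul(-1, -87)))) = Add(Mul(-10, Pow(-4, -1)), Mul(218, Add(-78, 87))) = Add(Mul(-10, Rational(-1, 4)), Mul(218, 9)) = Add(Rational(5, 2), 1962) = Rational(3929, 2)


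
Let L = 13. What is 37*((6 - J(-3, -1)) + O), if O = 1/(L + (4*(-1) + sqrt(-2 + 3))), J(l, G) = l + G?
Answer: 3737/10 ≈ 373.70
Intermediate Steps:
J(l, G) = G + l
O = 1/10 (O = 1/(13 + (4*(-1) + sqrt(-2 + 3))) = 1/(13 + (-4 + sqrt(1))) = 1/(13 + (-4 + 1)) = 1/(13 - 3) = 1/10 ≈ 0.10000)
37*((6 - J(-3, -1)) + O) = 37*((6 - (-1 - 3)) + 1/10) = 37*((6 - 1*(-4)) + 1/10) = 37*((6 + 4) + 1/10) = 37*(10 + 1/10) = 37*(101/10) = 3737/10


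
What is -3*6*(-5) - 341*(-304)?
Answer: 103754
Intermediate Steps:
-3*6*(-5) - 341*(-304) = -18*(-5) + 103664 = 90 + 103664 = 103754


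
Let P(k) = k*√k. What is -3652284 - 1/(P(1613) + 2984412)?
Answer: -32514525264940614960/8902518332347 + 1613*√1613/8902518332347 ≈ -3.6523e+6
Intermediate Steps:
P(k) = k^(3/2)
-3652284 - 1/(P(1613) + 2984412) = -3652284 - 1/(1613^(3/2) + 2984412) = -3652284 - 1/(1613*√1613 + 2984412) = -3652284 - 1/(2984412 + 1613*√1613)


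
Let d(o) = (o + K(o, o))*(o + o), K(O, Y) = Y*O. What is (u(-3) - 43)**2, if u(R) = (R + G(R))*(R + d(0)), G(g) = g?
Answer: 625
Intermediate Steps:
K(O, Y) = O*Y
d(o) = 2*o*(o + o**2) (d(o) = (o + o*o)*(o + o) = (o + o**2)*(2*o) = 2*o*(o + o**2))
u(R) = 2*R**2 (u(R) = (R + R)*(R + 2*0**2*(1 + 0)) = (2*R)*(R + 2*0*1) = (2*R)*(R + 0) = (2*R)*R = 2*R**2)
(u(-3) - 43)**2 = (2*(-3)**2 - 43)**2 = (2*9 - 43)**2 = (18 - 43)**2 = (-25)**2 = 625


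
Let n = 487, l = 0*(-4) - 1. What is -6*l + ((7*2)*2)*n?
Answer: 13642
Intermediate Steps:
l = -1 (l = 0 - 1 = -1)
-6*l + ((7*2)*2)*n = -6*(-1) + ((7*2)*2)*487 = 6 + (14*2)*487 = 6 + 28*487 = 6 + 13636 = 13642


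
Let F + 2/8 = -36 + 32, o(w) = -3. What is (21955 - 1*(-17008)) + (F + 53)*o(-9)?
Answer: 155267/4 ≈ 38817.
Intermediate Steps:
F = -17/4 (F = -¼ + (-36 + 32) = -¼ - 4 = -17/4 ≈ -4.2500)
(21955 - 1*(-17008)) + (F + 53)*o(-9) = (21955 - 1*(-17008)) + (-17/4 + 53)*(-3) = (21955 + 17008) + (195/4)*(-3) = 38963 - 585/4 = 155267/4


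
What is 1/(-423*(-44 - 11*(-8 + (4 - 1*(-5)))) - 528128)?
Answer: -1/504863 ≈ -1.9807e-6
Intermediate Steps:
1/(-423*(-44 - 11*(-8 + (4 - 1*(-5)))) - 528128) = 1/(-423*(-44 - 11*(-8 + (4 + 5))) - 528128) = 1/(-423*(-44 - 11*(-8 + 9)) - 528128) = 1/(-423*(-44 - 11*1) - 528128) = 1/(-423*(-44 - 11) - 528128) = 1/(-423*(-55) - 528128) = 1/(23265 - 528128) = 1/(-504863) = -1/504863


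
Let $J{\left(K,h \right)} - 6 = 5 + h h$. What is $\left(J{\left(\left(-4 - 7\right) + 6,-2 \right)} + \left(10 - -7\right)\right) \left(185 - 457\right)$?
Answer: $-8704$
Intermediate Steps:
$J{\left(K,h \right)} = 11 + h^{2}$ ($J{\left(K,h \right)} = 6 + \left(5 + h h\right) = 6 + \left(5 + h^{2}\right) = 11 + h^{2}$)
$\left(J{\left(\left(-4 - 7\right) + 6,-2 \right)} + \left(10 - -7\right)\right) \left(185 - 457\right) = \left(\left(11 + \left(-2\right)^{2}\right) + \left(10 - -7\right)\right) \left(185 - 457\right) = \left(\left(11 + 4\right) + \left(10 + 7\right)\right) \left(-272\right) = \left(15 + 17\right) \left(-272\right) = 32 \left(-272\right) = -8704$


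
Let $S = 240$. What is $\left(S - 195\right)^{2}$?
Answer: $2025$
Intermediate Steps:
$\left(S - 195\right)^{2} = \left(240 - 195\right)^{2} = 45^{2} = 2025$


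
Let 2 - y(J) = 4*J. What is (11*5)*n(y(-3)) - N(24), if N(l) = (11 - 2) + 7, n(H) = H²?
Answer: 10764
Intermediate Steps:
y(J) = 2 - 4*J
N(l) = 16 (N(l) = 9 + 7 = 16)
(11*5)*n(y(-3)) - N(24) = (11*5)*(2 - 4*(-3))² - 1*16 = 55*(2 + 12)² - 16 = 55*14² - 16 = 55*196 - 16 = 10780 - 16 = 10764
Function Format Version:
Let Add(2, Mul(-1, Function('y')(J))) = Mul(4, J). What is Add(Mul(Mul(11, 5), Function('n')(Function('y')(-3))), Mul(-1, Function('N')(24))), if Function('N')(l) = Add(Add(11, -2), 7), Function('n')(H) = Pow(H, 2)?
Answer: 10764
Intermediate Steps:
Function('y')(J) = Add(2, Mul(-4, J)) (Function('y')(J) = Add(2, Mul(-1, Mul(4, J))) = Add(2, Mul(-4, J)))
Function('N')(l) = 16 (Function('N')(l) = Add(9, 7) = 16)
Add(Mul(Mul(11, 5), Function('n')(Function('y')(-3))), Mul(-1, Function('N')(24))) = Add(Mul(Mul(11, 5), Pow(Add(2, Mul(-4, -3)), 2)), Mul(-1, 16)) = Add(Mul(55, Pow(Add(2, 12), 2)), -16) = Add(Mul(55, Pow(14, 2)), -16) = Add(Mul(55, 196), -16) = Add(10780, -16) = 10764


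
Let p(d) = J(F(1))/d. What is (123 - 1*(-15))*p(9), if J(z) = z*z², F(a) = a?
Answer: 46/3 ≈ 15.333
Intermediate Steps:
J(z) = z³
p(d) = 1/d (p(d) = 1³/d = 1/d)
(123 - 1*(-15))*p(9) = (123 - 1*(-15))/9 = (123 + 15)*(⅑) = 138*(⅑) = 46/3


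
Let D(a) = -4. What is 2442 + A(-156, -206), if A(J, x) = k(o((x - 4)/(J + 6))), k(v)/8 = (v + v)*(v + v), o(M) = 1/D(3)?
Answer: 2444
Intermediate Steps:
o(M) = -¼ (o(M) = 1/(-4) = -¼)
k(v) = 32*v² (k(v) = 8*((v + v)*(v + v)) = 8*((2*v)*(2*v)) = 8*(4*v²) = 32*v²)
A(J, x) = 2 (A(J, x) = 32*(-¼)² = 32*(1/16) = 2)
2442 + A(-156, -206) = 2442 + 2 = 2444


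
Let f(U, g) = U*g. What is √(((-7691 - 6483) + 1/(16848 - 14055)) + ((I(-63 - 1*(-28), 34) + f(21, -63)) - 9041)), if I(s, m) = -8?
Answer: I*√3907747689/399 ≈ 156.67*I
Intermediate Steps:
√(((-7691 - 6483) + 1/(16848 - 14055)) + ((I(-63 - 1*(-28), 34) + f(21, -63)) - 9041)) = √(((-7691 - 6483) + 1/(16848 - 14055)) + ((-8 + 21*(-63)) - 9041)) = √((-14174 + 1/2793) + ((-8 - 1323) - 9041)) = √((-14174 + 1/2793) + (-1331 - 9041)) = √(-39587981/2793 - 10372) = √(-68556977/2793) = I*√3907747689/399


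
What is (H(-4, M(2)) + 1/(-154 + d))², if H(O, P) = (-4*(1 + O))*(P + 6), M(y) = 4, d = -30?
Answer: 487482241/33856 ≈ 14399.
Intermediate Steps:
H(O, P) = (-4 - 4*O)*(6 + P)
(H(-4, M(2)) + 1/(-154 + d))² = ((-24 - 24*(-4) - 4*4 - 4*(-4)*4) + 1/(-154 - 30))² = ((-24 + 96 - 16 + 64) + 1/(-184))² = (120 - 1/184)² = (22079/184)² = 487482241/33856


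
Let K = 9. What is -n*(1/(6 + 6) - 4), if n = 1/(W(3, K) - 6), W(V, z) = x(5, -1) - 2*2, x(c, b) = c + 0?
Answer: -47/60 ≈ -0.78333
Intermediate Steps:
x(c, b) = c
W(V, z) = 1 (W(V, z) = 5 - 2*2 = 5 - 4 = 1)
n = -1/5 (n = 1/(1 - 6) = 1/(-5) = -1/5 ≈ -0.20000)
-n*(1/(6 + 6) - 4) = -(-1)*(1/(6 + 6) - 4)/5 = -(-1)*(1/12 - 4)/5 = -(-1)*(-47)/(5*12) = -1*47/60 = -47/60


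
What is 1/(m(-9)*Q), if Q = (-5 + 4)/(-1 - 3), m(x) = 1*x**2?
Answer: 4/81 ≈ 0.049383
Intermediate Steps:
m(x) = x**2
Q = 1/4 (Q = -1/(-4) = -1*(-1/4) = 1/4 ≈ 0.25000)
1/(m(-9)*Q) = 1/((-9)**2*(1/4)) = 1/(81*(1/4)) = 1/(81/4) = 4/81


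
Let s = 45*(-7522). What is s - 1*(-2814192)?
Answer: 2475702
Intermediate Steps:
s = -338490
s - 1*(-2814192) = -338490 - 1*(-2814192) = -338490 + 2814192 = 2475702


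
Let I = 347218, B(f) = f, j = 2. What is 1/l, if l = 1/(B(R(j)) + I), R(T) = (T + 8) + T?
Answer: 347230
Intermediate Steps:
R(T) = 8 + 2*T (R(T) = (8 + T) + T = 8 + 2*T)
l = 1/347230 (l = 1/((8 + 2*2) + 347218) = 1/((8 + 4) + 347218) = 1/(12 + 347218) = 1/347230 ≈ 2.8799e-6)
1/l = 1/(1/347230) = 347230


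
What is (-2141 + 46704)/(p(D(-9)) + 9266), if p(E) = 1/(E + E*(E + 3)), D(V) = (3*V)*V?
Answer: 2674715823/556154587 ≈ 4.8093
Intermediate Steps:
D(V) = 3*V**2
p(E) = 1/(E + E*(3 + E))
(-2141 + 46704)/(p(D(-9)) + 9266) = (-2141 + 46704)/(1/(((3*(-9)**2))*(4 + 3*(-9)**2)) + 9266) = 44563/(1/(((3*81))*(4 + 3*81)) + 9266) = 44563/(1/(243*(4 + 243)) + 9266) = 44563/((1/243)/247 + 9266) = 44563/((1/243)*(1/247) + 9266) = 44563/(1/60021 + 9266) = 44563/(556154587/60021) = 44563*(60021/556154587) = 2674715823/556154587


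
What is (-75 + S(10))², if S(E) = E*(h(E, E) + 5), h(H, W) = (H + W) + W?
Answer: 75625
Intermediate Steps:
h(H, W) = H + 2*W
S(E) = E*(5 + 3*E) (S(E) = E*((E + 2*E) + 5) = E*(3*E + 5) = E*(5 + 3*E))
(-75 + S(10))² = (-75 + 10*(5 + 3*10))² = (-75 + 10*(5 + 30))² = (-75 + 10*35)² = (-75 + 350)² = 275² = 75625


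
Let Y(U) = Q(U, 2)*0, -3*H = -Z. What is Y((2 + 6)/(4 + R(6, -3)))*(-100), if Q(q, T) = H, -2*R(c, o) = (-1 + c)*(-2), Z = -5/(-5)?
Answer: 0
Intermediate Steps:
Z = 1 (Z = -5*(-1/5) = 1)
H = 1/3 (H = -(-1)/3 = -1/3*(-1) = 1/3 ≈ 0.33333)
R(c, o) = -1 + c (R(c, o) = -(-1 + c)*(-2)/2 = -(2 - 2*c)/2 = -1 + c)
Q(q, T) = 1/3
Y(U) = 0 (Y(U) = (1/3)*0 = 0)
Y((2 + 6)/(4 + R(6, -3)))*(-100) = 0*(-100) = 0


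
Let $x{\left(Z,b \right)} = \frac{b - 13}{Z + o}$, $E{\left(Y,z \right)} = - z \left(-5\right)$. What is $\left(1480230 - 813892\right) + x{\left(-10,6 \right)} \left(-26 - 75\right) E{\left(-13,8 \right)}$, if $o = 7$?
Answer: $\frac{1970734}{3} \approx 6.5691 \cdot 10^{5}$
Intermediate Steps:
$E{\left(Y,z \right)} = 5 z$
$x{\left(Z,b \right)} = \frac{-13 + b}{7 + Z}$ ($x{\left(Z,b \right)} = \frac{b - 13}{Z + 7} = \frac{-13 + b}{7 + Z}$)
$\left(1480230 - 813892\right) + x{\left(-10,6 \right)} \left(-26 - 75\right) E{\left(-13,8 \right)} = \left(1480230 - 813892\right) + \frac{-13 + 6}{7 - 10} \left(-26 - 75\right) 5 \cdot 8 = \left(1480230 - 813892\right) + \frac{1}{-3} \left(-7\right) \left(-26 - 75\right) 40 = 666338 + \left(- \frac{1}{3}\right) \left(-7\right) \left(-101\right) 40 = 666338 + \frac{7}{3} \left(-101\right) 40 = 666338 - \frac{28280}{3} = \frac{1970734}{3}$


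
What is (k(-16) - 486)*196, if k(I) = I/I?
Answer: -95060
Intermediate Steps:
k(I) = 1
(k(-16) - 486)*196 = (1 - 486)*196 = -485*196 = -95060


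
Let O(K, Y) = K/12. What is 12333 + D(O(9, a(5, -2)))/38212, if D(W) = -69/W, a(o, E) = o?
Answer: 117817126/9553 ≈ 12333.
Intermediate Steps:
O(K, Y) = K/12 (O(K, Y) = K*(1/12) = K/12)
12333 + D(O(9, a(5, -2)))/38212 = 12333 - 69/((1/12)*9)/38212 = 12333 - 69/¾*(1/38212) = 12333 - 69*4/3*(1/38212) = 12333 - 92*1/38212 = 12333 - 23/9553 = 117817126/9553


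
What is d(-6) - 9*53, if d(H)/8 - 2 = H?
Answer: -509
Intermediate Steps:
d(H) = 16 + 8*H
d(-6) - 9*53 = (16 + 8*(-6)) - 9*53 = (16 - 48) - 1*477 = -32 - 477 = -509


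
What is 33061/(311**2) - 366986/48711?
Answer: -33884818535/4711376631 ≈ -7.1921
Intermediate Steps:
33061/(311**2) - 366986/48711 = 33061/96721 - 366986*1/48711 = 33061*(1/96721) - 366986/48711 = 33061/96721 - 366986/48711 = -33884818535/4711376631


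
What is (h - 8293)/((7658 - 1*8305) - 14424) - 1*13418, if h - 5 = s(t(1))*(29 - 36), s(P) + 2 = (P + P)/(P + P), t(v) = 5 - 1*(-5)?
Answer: -28887771/2153 ≈ -13417.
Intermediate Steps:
t(v) = 10 (t(v) = 5 + 5 = 10)
s(P) = -1 (s(P) = -2 + (P + P)/(P + P) = -2 + (2*P)/((2*P)) = -2 + (2*P)*(1/(2*P)) = -2 + 1 = -1)
h = 12 (h = 5 - (29 - 36) = 5 - 1*(-7) = 5 + 7 = 12)
(h - 8293)/((7658 - 1*8305) - 14424) - 1*13418 = (12 - 8293)/((7658 - 1*8305) - 14424) - 1*13418 = -8281/((7658 - 8305) - 14424) - 13418 = -8281/(-647 - 14424) - 13418 = -8281/(-15071) - 13418 = -8281*(-1/15071) - 13418 = 1183/2153 - 13418 = -28887771/2153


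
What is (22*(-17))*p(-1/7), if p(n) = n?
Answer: 374/7 ≈ 53.429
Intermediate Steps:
(22*(-17))*p(-1/7) = (22*(-17))*(-1/7) = -(-374)/7 = -374*(-⅐) = 374/7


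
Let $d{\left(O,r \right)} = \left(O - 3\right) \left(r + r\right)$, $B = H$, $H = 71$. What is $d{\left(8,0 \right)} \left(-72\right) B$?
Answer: $0$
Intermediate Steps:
$B = 71$
$d{\left(O,r \right)} = 2 r \left(-3 + O\right)$ ($d{\left(O,r \right)} = \left(-3 + O\right) 2 r = 2 r \left(-3 + O\right)$)
$d{\left(8,0 \right)} \left(-72\right) B = 2 \cdot 0 \left(-3 + 8\right) \left(-72\right) 71 = 2 \cdot 0 \cdot 5 \left(-72\right) 71 = 0 \left(-72\right) 71 = 0 \cdot 71 = 0$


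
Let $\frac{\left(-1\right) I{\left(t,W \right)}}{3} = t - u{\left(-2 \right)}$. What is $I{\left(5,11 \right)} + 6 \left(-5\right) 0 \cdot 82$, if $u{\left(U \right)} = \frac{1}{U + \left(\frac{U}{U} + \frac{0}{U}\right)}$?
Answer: $-18$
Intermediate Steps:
$u{\left(U \right)} = \frac{1}{1 + U}$ ($u{\left(U \right)} = \frac{1}{U + \left(1 + 0\right)} = \frac{1}{U + 1} = \frac{1}{1 + U}$)
$I{\left(t,W \right)} = -3 - 3 t$ ($I{\left(t,W \right)} = - 3 \left(t - \frac{1}{1 - 2}\right) = - 3 \left(t - \frac{1}{-1}\right) = - 3 \left(t - -1\right) = - 3 \left(t + 1\right) = - 3 \left(1 + t\right) = -3 - 3 t$)
$I{\left(5,11 \right)} + 6 \left(-5\right) 0 \cdot 82 = \left(-3 - 15\right) + 6 \left(-5\right) 0 \cdot 82 = \left(-3 - 15\right) + \left(-30\right) 0 \cdot 82 = -18 + 0 \cdot 82 = -18 + 0 = -18$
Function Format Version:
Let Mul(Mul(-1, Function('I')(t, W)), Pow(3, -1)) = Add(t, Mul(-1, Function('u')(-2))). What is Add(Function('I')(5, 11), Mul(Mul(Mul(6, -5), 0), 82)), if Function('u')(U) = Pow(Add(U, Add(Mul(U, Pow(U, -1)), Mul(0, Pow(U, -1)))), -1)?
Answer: -18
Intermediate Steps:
Function('u')(U) = Pow(Add(1, U), -1) (Function('u')(U) = Pow(Add(U, Add(1, 0)), -1) = Pow(Add(U, 1), -1) = Pow(Add(1, U), -1))
Function('I')(t, W) = Add(-3, Mul(-3, t)) (Function('I')(t, W) = Mul(-3, Add(t, Mul(-1, Pow(Add(1, -2), -1)))) = Mul(-3, Add(t, Mul(-1, Pow(-1, -1)))) = Mul(-3, Add(t, Mul(-1, -1))) = Mul(-3, Add(t, 1)) = Mul(-3, Add(1, t)) = Add(-3, Mul(-3, t)))
Add(Function('I')(5, 11), Mul(Mul(Mul(6, -5), 0), 82)) = Add(Add(-3, Mul(-3, 5)), Mul(Mul(Mul(6, -5), 0), 82)) = Add(Add(-3, -15), Mul(Mul(-30, 0), 82)) = Add(-18, Mul(0, 82)) = Add(-18, 0) = -18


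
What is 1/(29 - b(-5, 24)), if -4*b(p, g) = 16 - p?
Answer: 4/137 ≈ 0.029197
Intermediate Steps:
b(p, g) = -4 + p/4 (b(p, g) = -(16 - p)/4 = -4 + p/4)
1/(29 - b(-5, 24)) = 1/(29 - (-4 + (¼)*(-5))) = 1/(29 - (-4 - 5/4)) = 1/(29 - 1*(-21/4)) = 1/(29 + 21/4) = 1/(137/4) = 4/137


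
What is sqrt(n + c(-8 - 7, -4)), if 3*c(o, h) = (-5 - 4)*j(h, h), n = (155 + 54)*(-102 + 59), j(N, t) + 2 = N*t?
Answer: I*sqrt(9029) ≈ 95.021*I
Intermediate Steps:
j(N, t) = -2 + N*t
n = -8987 (n = 209*(-43) = -8987)
c(o, h) = 6 - 3*h**2 (c(o, h) = ((-5 - 4)*(-2 + h*h))/3 = (-9*(-2 + h**2))/3 = (18 - 9*h**2)/3 = 6 - 3*h**2)
sqrt(n + c(-8 - 7, -4)) = sqrt(-8987 + (6 - 3*(-4)**2)) = sqrt(-8987 + (6 - 3*16)) = sqrt(-8987 + (6 - 48)) = sqrt(-8987 - 42) = sqrt(-9029) = I*sqrt(9029)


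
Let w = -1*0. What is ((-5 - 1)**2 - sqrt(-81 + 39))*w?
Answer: 0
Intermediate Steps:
w = 0
((-5 - 1)**2 - sqrt(-81 + 39))*w = ((-5 - 1)**2 - sqrt(-81 + 39))*0 = ((-6)**2 - sqrt(-42))*0 = (36 - I*sqrt(42))*0 = 0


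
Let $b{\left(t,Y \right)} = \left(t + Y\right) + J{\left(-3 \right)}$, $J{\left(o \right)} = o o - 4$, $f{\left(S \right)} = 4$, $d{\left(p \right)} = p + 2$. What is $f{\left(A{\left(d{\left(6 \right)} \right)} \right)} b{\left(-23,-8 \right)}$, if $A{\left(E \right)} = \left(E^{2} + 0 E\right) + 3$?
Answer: $-104$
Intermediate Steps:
$d{\left(p \right)} = 2 + p$
$A{\left(E \right)} = 3 + E^{2}$ ($A{\left(E \right)} = \left(E^{2} + 0\right) + 3 = E^{2} + 3 = 3 + E^{2}$)
$J{\left(o \right)} = -4 + o^{2}$ ($J{\left(o \right)} = o^{2} - 4 = -4 + o^{2}$)
$b{\left(t,Y \right)} = 5 + Y + t$ ($b{\left(t,Y \right)} = \left(t + Y\right) - \left(4 - \left(-3\right)^{2}\right) = \left(Y + t\right) + \left(-4 + 9\right) = \left(Y + t\right) + 5 = 5 + Y + t$)
$f{\left(A{\left(d{\left(6 \right)} \right)} \right)} b{\left(-23,-8 \right)} = 4 \left(5 - 8 - 23\right) = 4 \left(-26\right) = -104$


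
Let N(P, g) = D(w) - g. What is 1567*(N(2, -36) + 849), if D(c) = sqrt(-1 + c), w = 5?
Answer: 1389929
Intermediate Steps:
N(P, g) = 2 - g (N(P, g) = sqrt(-1 + 5) - g = sqrt(4) - g = 2 - g)
1567*(N(2, -36) + 849) = 1567*((2 - 1*(-36)) + 849) = 1567*((2 + 36) + 849) = 1567*(38 + 849) = 1567*887 = 1389929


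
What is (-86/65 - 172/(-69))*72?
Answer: 125904/1495 ≈ 84.217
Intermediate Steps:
(-86/65 - 172/(-69))*72 = (-86*1/65 - 172*(-1/69))*72 = (-86/65 + 172/69)*72 = (5246/4485)*72 = 125904/1495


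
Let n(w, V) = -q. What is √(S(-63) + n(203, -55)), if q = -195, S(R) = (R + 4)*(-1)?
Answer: √254 ≈ 15.937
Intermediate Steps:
S(R) = -4 - R (S(R) = (4 + R)*(-1) = -4 - R)
n(w, V) = 195 (n(w, V) = -1*(-195) = 195)
√(S(-63) + n(203, -55)) = √((-4 - 1*(-63)) + 195) = √((-4 + 63) + 195) = √(59 + 195) = √254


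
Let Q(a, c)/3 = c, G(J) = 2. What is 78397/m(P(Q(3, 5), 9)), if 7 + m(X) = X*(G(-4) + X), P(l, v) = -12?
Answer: 78397/113 ≈ 693.78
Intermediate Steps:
Q(a, c) = 3*c
m(X) = -7 + X*(2 + X)
78397/m(P(Q(3, 5), 9)) = 78397/(-7 + (-12)² + 2*(-12)) = 78397/(-7 + 144 - 24) = 78397/113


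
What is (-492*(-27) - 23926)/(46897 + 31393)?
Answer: -5321/39145 ≈ -0.13593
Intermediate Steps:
(-492*(-27) - 23926)/(46897 + 31393) = (13284 - 23926)/78290 = -10642*1/78290 = -5321/39145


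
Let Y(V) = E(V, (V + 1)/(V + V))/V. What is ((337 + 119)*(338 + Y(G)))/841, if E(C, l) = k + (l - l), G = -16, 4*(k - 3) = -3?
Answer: 1232511/6728 ≈ 183.19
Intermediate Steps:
k = 9/4 (k = 3 + (¼)*(-3) = 3 - ¾ = 9/4 ≈ 2.2500)
E(C, l) = 9/4 (E(C, l) = 9/4 + (l - l) = 9/4 + 0 = 9/4)
Y(V) = 9/(4*V)
((337 + 119)*(338 + Y(G)))/841 = ((337 + 119)*(338 + (9/4)/(-16)))/841 = (456*(338 + (9/4)*(-1/16)))*(1/841) = (456*(338 - 9/64))*(1/841) = (456*(21623/64))*(1/841) = (1232511/8)*(1/841) = 1232511/6728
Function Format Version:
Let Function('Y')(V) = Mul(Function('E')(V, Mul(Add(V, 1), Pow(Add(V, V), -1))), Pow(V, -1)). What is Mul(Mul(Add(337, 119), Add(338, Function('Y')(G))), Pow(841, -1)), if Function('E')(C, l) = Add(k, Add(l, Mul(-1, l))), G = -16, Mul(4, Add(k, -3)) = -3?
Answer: Rational(1232511, 6728) ≈ 183.19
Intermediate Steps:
k = Rational(9, 4) (k = Add(3, Mul(Rational(1, 4), -3)) = Add(3, Rational(-3, 4)) = Rational(9, 4) ≈ 2.2500)
Function('E')(C, l) = Rational(9, 4) (Function('E')(C, l) = Add(Rational(9, 4), Add(l, Mul(-1, l))) = Add(Rational(9, 4), 0) = Rational(9, 4))
Function('Y')(V) = Mul(Rational(9, 4), Pow(V, -1))
Mul(Mul(Add(337, 119), Add(338, Function('Y')(G))), Pow(841, -1)) = Mul(Mul(Add(337, 119), Add(338, Mul(Rational(9, 4), Pow(-16, -1)))), Pow(841, -1)) = Mul(Mul(456, Add(338, Mul(Rational(9, 4), Rational(-1, 16)))), Rational(1, 841)) = Mul(Mul(456, Add(338, Rational(-9, 64))), Rational(1, 841)) = Mul(Mul(456, Rational(21623, 64)), Rational(1, 841)) = Mul(Rational(1232511, 8), Rational(1, 841)) = Rational(1232511, 6728)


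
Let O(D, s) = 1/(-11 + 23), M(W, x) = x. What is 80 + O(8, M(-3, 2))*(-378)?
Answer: 97/2 ≈ 48.500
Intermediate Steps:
O(D, s) = 1/12
80 + O(8, M(-3, 2))*(-378) = 80 + (1/12)*(-378) = 80 - 63/2 = 97/2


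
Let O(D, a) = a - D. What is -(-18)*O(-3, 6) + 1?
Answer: 163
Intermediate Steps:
-(-18)*O(-3, 6) + 1 = -(-18)*(6 - 1*(-3)) + 1 = -(-18)*(6 + 3) + 1 = -(-18)*9 + 1 = -9*(-18) + 1 = 162 + 1 = 163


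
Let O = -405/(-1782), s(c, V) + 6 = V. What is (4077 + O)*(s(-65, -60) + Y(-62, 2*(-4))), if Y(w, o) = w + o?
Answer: -6099532/11 ≈ -5.5450e+5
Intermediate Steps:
Y(w, o) = o + w
s(c, V) = -6 + V
O = 5/22 (O = -405*(-1/1782) = 5/22 ≈ 0.22727)
(4077 + O)*(s(-65, -60) + Y(-62, 2*(-4))) = (4077 + 5/22)*((-6 - 60) + (2*(-4) - 62)) = 89699*(-66 + (-8 - 62))/22 = 89699*(-66 - 70)/22 = (89699/22)*(-136) = -6099532/11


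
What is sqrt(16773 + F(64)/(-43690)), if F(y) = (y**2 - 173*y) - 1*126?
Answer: 2*sqrt(2001055170730)/21845 ≈ 129.51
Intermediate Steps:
F(y) = -126 + y**2 - 173*y (F(y) = (y**2 - 173*y) - 126 = -126 + y**2 - 173*y)
sqrt(16773 + F(64)/(-43690)) = sqrt(16773 + (-126 + 64**2 - 173*64)/(-43690)) = sqrt(16773 + (-126 + 4096 - 11072)*(-1/43690)) = sqrt(16773 - 7102*(-1/43690)) = sqrt(16773 + 3551/21845) = sqrt(366409736/21845) = 2*sqrt(2001055170730)/21845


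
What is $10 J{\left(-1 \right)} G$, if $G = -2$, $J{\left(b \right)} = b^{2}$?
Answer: $-20$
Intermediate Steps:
$10 J{\left(-1 \right)} G = 10 \left(-1\right)^{2} \left(-2\right) = 10 \cdot 1 \left(-2\right) = 10 \left(-2\right) = -20$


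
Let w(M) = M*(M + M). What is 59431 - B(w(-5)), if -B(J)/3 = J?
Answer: 59581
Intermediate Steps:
w(M) = 2*M**2 (w(M) = M*(2*M) = 2*M**2)
B(J) = -3*J
59431 - B(w(-5)) = 59431 - (-3)*2*(-5)**2 = 59431 - (-3)*2*25 = 59431 - (-3)*50 = 59431 - 1*(-150) = 59431 + 150 = 59581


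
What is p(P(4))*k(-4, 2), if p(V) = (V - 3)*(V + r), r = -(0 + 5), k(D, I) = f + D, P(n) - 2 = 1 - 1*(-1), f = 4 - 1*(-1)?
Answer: -1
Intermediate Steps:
f = 5 (f = 4 + 1 = 5)
P(n) = 4 (P(n) = 2 + (1 - 1*(-1)) = 2 + (1 + 1) = 2 + 2 = 4)
k(D, I) = 5 + D
r = -5 (r = -1*5 = -5)
p(V) = (-5 + V)*(-3 + V) (p(V) = (V - 3)*(V - 5) = (-3 + V)*(-5 + V) = (-5 + V)*(-3 + V))
p(P(4))*k(-4, 2) = (15 + 4² - 8*4)*(5 - 4) = (15 + 16 - 32)*1 = -1*1 = -1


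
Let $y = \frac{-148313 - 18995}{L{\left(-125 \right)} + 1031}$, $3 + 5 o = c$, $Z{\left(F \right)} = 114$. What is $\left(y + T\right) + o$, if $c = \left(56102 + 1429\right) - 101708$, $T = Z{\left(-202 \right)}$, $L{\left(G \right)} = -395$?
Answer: $- \frac{1428625}{159} \approx -8985.1$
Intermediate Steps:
$T = 114$
$c = -44177$ ($c = 57531 - 101708 = -44177$)
$o = -8836$ ($o = - \frac{3}{5} + \frac{1}{5} \left(-44177\right) = - \frac{3}{5} - \frac{44177}{5} = -8836$)
$y = - \frac{41827}{159}$ ($y = \frac{-148313 - 18995}{-395 + 1031} = - \frac{167308}{636} = \left(-167308\right) \frac{1}{636} = - \frac{41827}{159} \approx -263.06$)
$\left(y + T\right) + o = \left(- \frac{41827}{159} + 114\right) - 8836 = - \frac{23701}{159} - 8836 = - \frac{1428625}{159}$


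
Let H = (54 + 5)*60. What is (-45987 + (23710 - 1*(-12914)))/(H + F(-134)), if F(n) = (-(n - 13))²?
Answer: -3121/8383 ≈ -0.37230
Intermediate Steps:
F(n) = (13 - n)² (F(n) = (-(-13 + n))² = (13 - n)²)
H = 3540 (H = 59*60 = 3540)
(-45987 + (23710 - 1*(-12914)))/(H + F(-134)) = (-45987 + (23710 - 1*(-12914)))/(3540 + (-13 - 134)²) = (-45987 + (23710 + 12914))/(3540 + (-147)²) = (-45987 + 36624)/(3540 + 21609) = -9363/25149 = -9363*1/25149 = -3121/8383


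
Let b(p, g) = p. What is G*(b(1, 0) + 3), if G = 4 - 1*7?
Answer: -12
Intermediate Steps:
G = -3 (G = 4 - 7 = -3)
G*(b(1, 0) + 3) = -3*(1 + 3) = -3*4 = -12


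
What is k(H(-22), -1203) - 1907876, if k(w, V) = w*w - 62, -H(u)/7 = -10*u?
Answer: 463662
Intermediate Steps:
H(u) = 70*u (H(u) = -(-70)*u = 70*u)
k(w, V) = -62 + w**2 (k(w, V) = w**2 - 62 = -62 + w**2)
k(H(-22), -1203) - 1907876 = (-62 + (70*(-22))**2) - 1907876 = (-62 + (-1540)**2) - 1907876 = (-62 + 2371600) - 1907876 = 2371538 - 1907876 = 463662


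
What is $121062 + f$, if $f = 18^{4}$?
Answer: $226038$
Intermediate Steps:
$f = 104976$
$121062 + f = 121062 + 104976 = 226038$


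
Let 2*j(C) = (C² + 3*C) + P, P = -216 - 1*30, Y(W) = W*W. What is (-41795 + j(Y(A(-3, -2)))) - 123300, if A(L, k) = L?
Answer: -165164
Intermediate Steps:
Y(W) = W²
P = -246 (P = -216 - 30 = -246)
j(C) = -123 + C²/2 + 3*C/2 (j(C) = ((C² + 3*C) - 246)/2 = (-246 + C² + 3*C)/2 = -123 + C²/2 + 3*C/2)
(-41795 + j(Y(A(-3, -2)))) - 123300 = (-41795 + (-123 + ((-3)²)²/2 + (3/2)*(-3)²)) - 123300 = (-41795 + (-123 + (½)*9² + (3/2)*9)) - 123300 = (-41795 + (-123 + (½)*81 + 27/2)) - 123300 = (-41795 + (-123 + 81/2 + 27/2)) - 123300 = (-41795 - 69) - 123300 = -41864 - 123300 = -165164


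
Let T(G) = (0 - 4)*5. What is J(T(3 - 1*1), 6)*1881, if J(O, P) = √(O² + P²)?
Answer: 3762*√109 ≈ 39276.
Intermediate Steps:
T(G) = -20 (T(G) = -4*5 = -20)
J(T(3 - 1*1), 6)*1881 = √((-20)² + 6²)*1881 = √(400 + 36)*1881 = √436*1881 = (2*√109)*1881 = 3762*√109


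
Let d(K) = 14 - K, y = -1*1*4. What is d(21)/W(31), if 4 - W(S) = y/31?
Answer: -217/128 ≈ -1.6953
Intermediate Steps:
y = -4 (y = -1*4 = -4)
W(S) = 128/31 (W(S) = 4 - (-4)/31 = 4 - 1*(-4/31) = 4 + 4/31 = 128/31)
d(21)/W(31) = (14 - 1*21)/(128/31) = (14 - 21)*(31/128) = -7*31/128 = -217/128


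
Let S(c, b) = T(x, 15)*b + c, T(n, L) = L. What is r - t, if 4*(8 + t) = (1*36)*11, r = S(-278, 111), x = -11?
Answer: 1296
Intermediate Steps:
S(c, b) = c + 15*b (S(c, b) = 15*b + c = c + 15*b)
r = 1387 (r = -278 + 15*111 = -278 + 1665 = 1387)
t = 91 (t = -8 + ((1*36)*11)/4 = -8 + (36*11)/4 = -8 + (¼)*396 = -8 + 99 = 91)
r - t = 1387 - 1*91 = 1387 - 91 = 1296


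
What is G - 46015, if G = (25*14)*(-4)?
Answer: -47415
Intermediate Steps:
G = -1400 (G = 350*(-4) = -1400)
G - 46015 = -1400 - 46015 = -47415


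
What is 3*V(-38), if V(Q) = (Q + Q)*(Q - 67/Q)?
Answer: 8262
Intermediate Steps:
V(Q) = 2*Q*(Q - 67/Q) (V(Q) = (2*Q)*(Q - 67/Q) = 2*Q*(Q - 67/Q))
3*V(-38) = 3*(-134 + 2*(-38)²) = 3*(-134 + 2*1444) = 3*(-134 + 2888) = 3*2754 = 8262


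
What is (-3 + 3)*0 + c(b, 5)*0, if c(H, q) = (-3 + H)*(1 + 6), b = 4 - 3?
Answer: 0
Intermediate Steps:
b = 1
c(H, q) = -21 + 7*H (c(H, q) = (-3 + H)*7 = -21 + 7*H)
(-3 + 3)*0 + c(b, 5)*0 = (-3 + 3)*0 + (-21 + 7*1)*0 = 0*0 + (-21 + 7)*0 = 0 - 14*0 = 0 + 0 = 0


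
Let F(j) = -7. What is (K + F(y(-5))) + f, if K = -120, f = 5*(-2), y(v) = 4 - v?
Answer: -137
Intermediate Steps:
f = -10
(K + F(y(-5))) + f = (-120 - 7) - 10 = -127 - 10 = -137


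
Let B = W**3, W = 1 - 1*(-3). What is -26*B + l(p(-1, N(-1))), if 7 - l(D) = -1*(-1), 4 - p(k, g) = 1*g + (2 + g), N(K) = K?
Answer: -1658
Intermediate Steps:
p(k, g) = 2 - 2*g (p(k, g) = 4 - (1*g + (2 + g)) = 4 - (g + (2 + g)) = 4 - (2 + 2*g) = 4 + (-2 - 2*g) = 2 - 2*g)
l(D) = 6 (l(D) = 7 - (-1)*(-1) = 7 - 1*1 = 7 - 1 = 6)
W = 4 (W = 1 + 3 = 4)
B = 64 (B = 4**3 = 64)
-26*B + l(p(-1, N(-1))) = -26*64 + 6 = -1664 + 6 = -1658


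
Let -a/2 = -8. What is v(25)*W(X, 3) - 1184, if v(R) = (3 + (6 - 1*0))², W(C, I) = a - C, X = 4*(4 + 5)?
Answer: -2804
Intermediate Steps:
a = 16 (a = -2*(-8) = 16)
X = 36 (X = 4*9 = 36)
W(C, I) = 16 - C
v(R) = 81 (v(R) = (3 + (6 + 0))² = (3 + 6)² = 9² = 81)
v(25)*W(X, 3) - 1184 = 81*(16 - 1*36) - 1184 = 81*(16 - 36) - 1184 = 81*(-20) - 1184 = -1620 - 1184 = -2804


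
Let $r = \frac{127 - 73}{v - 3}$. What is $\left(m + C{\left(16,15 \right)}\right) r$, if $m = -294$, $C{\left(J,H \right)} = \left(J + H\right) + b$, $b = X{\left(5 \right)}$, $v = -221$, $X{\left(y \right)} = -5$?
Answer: $\frac{1809}{28} \approx 64.607$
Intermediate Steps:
$b = -5$
$C{\left(J,H \right)} = -5 + H + J$ ($C{\left(J,H \right)} = \left(J + H\right) - 5 = \left(H + J\right) - 5 = -5 + H + J$)
$r = - \frac{27}{112}$ ($r = \frac{127 - 73}{-221 - 3} = \frac{54}{-224} = 54 \left(- \frac{1}{224}\right) = - \frac{27}{112} \approx -0.24107$)
$\left(m + C{\left(16,15 \right)}\right) r = \left(-294 + \left(-5 + 15 + 16\right)\right) \left(- \frac{27}{112}\right) = \left(-294 + 26\right) \left(- \frac{27}{112}\right) = \left(-268\right) \left(- \frac{27}{112}\right) = \frac{1809}{28}$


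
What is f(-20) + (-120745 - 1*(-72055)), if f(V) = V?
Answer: -48710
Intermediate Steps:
f(-20) + (-120745 - 1*(-72055)) = -20 + (-120745 - 1*(-72055)) = -20 + (-120745 + 72055) = -20 - 48690 = -48710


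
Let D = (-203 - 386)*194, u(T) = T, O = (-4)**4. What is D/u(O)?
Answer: -57133/128 ≈ -446.35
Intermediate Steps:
O = 256
D = -114266 (D = -589*194 = -114266)
D/u(O) = -114266/256 = -114266*1/256 = -57133/128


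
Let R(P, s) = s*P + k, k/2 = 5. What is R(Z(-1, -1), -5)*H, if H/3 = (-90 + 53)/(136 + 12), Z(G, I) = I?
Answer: -45/4 ≈ -11.250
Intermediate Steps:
k = 10 (k = 2*5 = 10)
R(P, s) = 10 + P*s (R(P, s) = s*P + 10 = P*s + 10 = 10 + P*s)
H = -3/4 (H = 3*((-90 + 53)/(136 + 12)) = 3*(-37/148) = 3*(-37*1/148) = 3*(-1/4) = -3/4 ≈ -0.75000)
R(Z(-1, -1), -5)*H = (10 - 1*(-5))*(-3/4) = (10 + 5)*(-3/4) = 15*(-3/4) = -45/4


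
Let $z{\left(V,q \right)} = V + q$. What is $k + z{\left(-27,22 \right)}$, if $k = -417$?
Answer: $-422$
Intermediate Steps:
$k + z{\left(-27,22 \right)} = -417 + \left(-27 + 22\right) = -417 - 5 = -422$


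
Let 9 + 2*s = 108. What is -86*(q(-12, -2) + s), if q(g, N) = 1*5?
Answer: -4687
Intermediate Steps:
q(g, N) = 5
s = 99/2 (s = -9/2 + (½)*108 = -9/2 + 54 = 99/2 ≈ 49.500)
-86*(q(-12, -2) + s) = -86*(5 + 99/2) = -86*109/2 = -4687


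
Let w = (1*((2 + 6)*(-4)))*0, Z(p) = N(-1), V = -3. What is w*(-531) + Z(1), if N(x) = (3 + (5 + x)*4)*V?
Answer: -57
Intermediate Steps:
N(x) = -69 - 12*x (N(x) = (3 + (5 + x)*4)*(-3) = (3 + (20 + 4*x))*(-3) = (23 + 4*x)*(-3) = -69 - 12*x)
Z(p) = -57 (Z(p) = -69 - 12*(-1) = -69 + 12 = -57)
w = 0 (w = (1*(8*(-4)))*0 = (1*(-32))*0 = -32*0 = 0)
w*(-531) + Z(1) = 0*(-531) - 57 = 0 - 57 = -57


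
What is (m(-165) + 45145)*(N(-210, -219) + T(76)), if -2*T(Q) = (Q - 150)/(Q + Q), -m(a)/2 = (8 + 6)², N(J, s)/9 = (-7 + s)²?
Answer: 3126981839765/152 ≈ 2.0572e+10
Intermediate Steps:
N(J, s) = 9*(-7 + s)²
m(a) = -392 (m(a) = -2*(8 + 6)² = -2*14² = -2*196 = -392)
T(Q) = -(-150 + Q)/(4*Q) (T(Q) = -(Q - 150)/(2*(Q + Q)) = -(-150 + Q)/(2*(2*Q)) = -(-150 + Q)*1/(2*Q)/2 = -(-150 + Q)/(4*Q))
(m(-165) + 45145)*(N(-210, -219) + T(76)) = (-392 + 45145)*(9*(-7 - 219)² + (¼)*(150 - 1*76)/76) = 44753*(9*(-226)² + (¼)*(1/76)*(150 - 76)) = 44753*(9*51076 + (¼)*(1/76)*74) = 44753*(459684 + 37/152) = 44753*(69872005/152) = 3126981839765/152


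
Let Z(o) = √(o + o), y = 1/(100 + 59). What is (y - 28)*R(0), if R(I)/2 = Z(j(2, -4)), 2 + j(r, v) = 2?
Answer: 0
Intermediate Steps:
j(r, v) = 0 (j(r, v) = -2 + 2 = 0)
y = 1/159 ≈ 0.0062893
Z(o) = √2*√o (Z(o) = √(2*o) = √2*√o)
R(I) = 0 (R(I) = 2*(√2*√0) = 2*(√2*0) = 2*0 = 0)
(y - 28)*R(0) = (1/159 - 28)*0 = -4451/159*0 = 0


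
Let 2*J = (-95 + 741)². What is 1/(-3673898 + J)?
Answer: -1/3465240 ≈ -2.8858e-7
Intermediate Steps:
J = 208658 (J = (-95 + 741)²/2 = (½)*646² = (½)*417316 = 208658)
1/(-3673898 + J) = 1/(-3673898 + 208658) = 1/(-3465240) = -1/3465240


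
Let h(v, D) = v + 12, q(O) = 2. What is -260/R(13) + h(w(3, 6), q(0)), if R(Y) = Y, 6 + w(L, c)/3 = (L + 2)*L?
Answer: 19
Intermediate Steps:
w(L, c) = -18 + 3*L*(2 + L) (w(L, c) = -18 + 3*((L + 2)*L) = -18 + 3*((2 + L)*L) = -18 + 3*(L*(2 + L)) = -18 + 3*L*(2 + L))
h(v, D) = 12 + v
-260/R(13) + h(w(3, 6), q(0)) = -260/13 + (12 + (-18 + 3*3**2 + 6*3)) = (1/13)*(-260) + (12 + (-18 + 3*9 + 18)) = -20 + (12 + (-18 + 27 + 18)) = -20 + (12 + 27) = -20 + 39 = 19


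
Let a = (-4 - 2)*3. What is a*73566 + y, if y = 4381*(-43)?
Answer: -1512571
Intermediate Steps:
a = -18 (a = -6*3 = -18)
y = -188383
a*73566 + y = -18*73566 - 188383 = -1324188 - 188383 = -1512571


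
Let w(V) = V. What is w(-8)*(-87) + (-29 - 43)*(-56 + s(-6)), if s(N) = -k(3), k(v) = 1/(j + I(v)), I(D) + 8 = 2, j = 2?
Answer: 4710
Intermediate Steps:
I(D) = -6 (I(D) = -8 + 2 = -6)
k(v) = -1/4 (k(v) = 1/(2 - 6) = 1/(-4) = -1/4)
s(N) = 1/4 (s(N) = -1*(-1/4) = 1/4)
w(-8)*(-87) + (-29 - 43)*(-56 + s(-6)) = -8*(-87) + (-29 - 43)*(-56 + 1/4) = 696 - 72*(-223/4) = 696 + 4014 = 4710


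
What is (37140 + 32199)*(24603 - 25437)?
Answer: -57828726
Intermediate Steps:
(37140 + 32199)*(24603 - 25437) = 69339*(-834) = -57828726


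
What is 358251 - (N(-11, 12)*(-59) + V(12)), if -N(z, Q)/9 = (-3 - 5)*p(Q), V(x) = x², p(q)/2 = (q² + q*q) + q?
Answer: 2906907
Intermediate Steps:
p(q) = 2*q + 4*q² (p(q) = 2*((q² + q*q) + q) = 2*((q² + q²) + q) = 2*(2*q² + q) = 2*(q + 2*q²) = 2*q + 4*q²)
N(z, Q) = 144*Q*(1 + 2*Q) (N(z, Q) = -9*(-3 - 5)*2*Q*(1 + 2*Q) = -(-72)*2*Q*(1 + 2*Q) = -(-144)*Q*(1 + 2*Q) = 144*Q*(1 + 2*Q))
358251 - (N(-11, 12)*(-59) + V(12)) = 358251 - ((144*12*(1 + 2*12))*(-59) + 12²) = 358251 - ((144*12*(1 + 24))*(-59) + 144) = 358251 - ((144*12*25)*(-59) + 144) = 358251 - (43200*(-59) + 144) = 358251 - (-2548800 + 144) = 358251 - 1*(-2548656) = 358251 + 2548656 = 2906907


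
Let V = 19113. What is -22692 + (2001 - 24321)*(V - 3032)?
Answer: -358950612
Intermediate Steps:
-22692 + (2001 - 24321)*(V - 3032) = -22692 + (2001 - 24321)*(19113 - 3032) = -22692 - 22320*16081 = -22692 - 358927920 = -358950612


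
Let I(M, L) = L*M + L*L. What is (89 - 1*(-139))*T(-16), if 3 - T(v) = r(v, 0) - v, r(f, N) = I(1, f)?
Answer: -57684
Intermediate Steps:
I(M, L) = L² + L*M (I(M, L) = L*M + L² = L² + L*M)
r(f, N) = f*(1 + f) (r(f, N) = f*(f + 1) = f*(1 + f))
T(v) = 3 + v - v*(1 + v) (T(v) = 3 - (v*(1 + v) - v) = 3 - (-v + v*(1 + v)) = 3 + (v - v*(1 + v)) = 3 + v - v*(1 + v))
(89 - 1*(-139))*T(-16) = (89 - 1*(-139))*(3 - 1*(-16)²) = (89 + 139)*(3 - 1*256) = 228*(3 - 256) = 228*(-253) = -57684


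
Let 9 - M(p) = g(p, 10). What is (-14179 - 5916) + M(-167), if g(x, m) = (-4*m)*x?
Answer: -26766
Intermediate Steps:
g(x, m) = -4*m*x
M(p) = 9 + 40*p (M(p) = 9 - (-4)*10*p = 9 - (-40)*p = 9 + 40*p)
(-14179 - 5916) + M(-167) = (-14179 - 5916) + (9 + 40*(-167)) = -20095 + (9 - 6680) = -20095 - 6671 = -26766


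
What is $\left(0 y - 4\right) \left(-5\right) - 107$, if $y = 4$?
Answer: $-87$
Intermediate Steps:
$\left(0 y - 4\right) \left(-5\right) - 107 = \left(0 \cdot 4 - 4\right) \left(-5\right) - 107 = \left(0 - 4\right) \left(-5\right) - 107 = \left(-4\right) \left(-5\right) - 107 = 20 - 107 = -87$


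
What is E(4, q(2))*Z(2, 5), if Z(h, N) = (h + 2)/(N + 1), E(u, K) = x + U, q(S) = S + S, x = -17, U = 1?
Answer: -32/3 ≈ -10.667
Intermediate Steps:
q(S) = 2*S
E(u, K) = -16 (E(u, K) = -17 + 1 = -16)
Z(h, N) = (2 + h)/(1 + N)
E(4, q(2))*Z(2, 5) = -16*(2 + 2)/(1 + 5) = -16*4/6 = -8*4/3 = -16*⅔ = -32/3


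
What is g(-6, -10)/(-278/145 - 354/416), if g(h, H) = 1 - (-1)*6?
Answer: -30160/11927 ≈ -2.5287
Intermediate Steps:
g(h, H) = 7 (g(h, H) = 1 - 1*(-6) = 1 + 6 = 7)
g(-6, -10)/(-278/145 - 354/416) = 7/(-278/145 - 354/416) = 7/(-278*1/145 - 354*1/416) = 7/(-278/145 - 177/208) = 7/(-83489/30160) = 7*(-30160/83489) = -30160/11927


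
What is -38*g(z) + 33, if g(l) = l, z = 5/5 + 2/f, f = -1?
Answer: 71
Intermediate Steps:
z = -1 (z = 5/5 + 2/(-1) = 5*(1/5) + 2*(-1) = 1 - 2 = -1)
-38*g(z) + 33 = -38*(-1) + 33 = 38 + 33 = 71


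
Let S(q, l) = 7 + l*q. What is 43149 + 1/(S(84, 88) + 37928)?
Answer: 1955814724/45327 ≈ 43149.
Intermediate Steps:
43149 + 1/(S(84, 88) + 37928) = 43149 + 1/((7 + 88*84) + 37928) = 43149 + 1/((7 + 7392) + 37928) = 43149 + 1/(7399 + 37928) = 43149 + 1/45327 = 1955814724/45327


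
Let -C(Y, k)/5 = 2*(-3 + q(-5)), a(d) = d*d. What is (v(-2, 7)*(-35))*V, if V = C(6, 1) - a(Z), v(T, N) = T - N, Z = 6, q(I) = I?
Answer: 13860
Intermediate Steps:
a(d) = d**2
C(Y, k) = 80 (C(Y, k) = -10*(-3 - 5) = -10*(-8) = -5*(-16) = 80)
V = 44 (V = 80 - 1*6**2 = 80 - 1*36 = 80 - 36 = 44)
(v(-2, 7)*(-35))*V = ((-2 - 1*7)*(-35))*44 = ((-2 - 7)*(-35))*44 = -9*(-35)*44 = 315*44 = 13860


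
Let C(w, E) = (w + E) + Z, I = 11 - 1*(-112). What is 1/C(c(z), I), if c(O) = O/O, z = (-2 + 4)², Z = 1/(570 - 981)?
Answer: 411/50963 ≈ 0.0080647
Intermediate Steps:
Z = -1/411 (Z = 1/(-411) = -1/411 ≈ -0.0024331)
z = 4 (z = 2² = 4)
I = 123 (I = 11 + 112 = 123)
c(O) = 1
C(w, E) = -1/411 + E + w (C(w, E) = (w + E) - 1/411 = (E + w) - 1/411 = -1/411 + E + w)
1/C(c(z), I) = 1/(-1/411 + 123 + 1) = 1/(50963/411) = 411/50963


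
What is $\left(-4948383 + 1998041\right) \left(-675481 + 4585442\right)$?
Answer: $-11535722156662$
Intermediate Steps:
$\left(-4948383 + 1998041\right) \left(-675481 + 4585442\right) = \left(-2950342\right) 3909961 = -11535722156662$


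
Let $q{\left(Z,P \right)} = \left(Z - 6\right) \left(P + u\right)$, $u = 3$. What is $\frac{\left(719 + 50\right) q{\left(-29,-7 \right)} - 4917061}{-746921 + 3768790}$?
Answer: $- \frac{4809401}{3021869} \approx -1.5915$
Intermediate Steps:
$q{\left(Z,P \right)} = \left(-6 + Z\right) \left(3 + P\right)$ ($q{\left(Z,P \right)} = \left(Z - 6\right) \left(P + 3\right) = \left(-6 + Z\right) \left(3 + P\right)$)
$\frac{\left(719 + 50\right) q{\left(-29,-7 \right)} - 4917061}{-746921 + 3768790} = \frac{\left(719 + 50\right) \left(-18 - -42 + 3 \left(-29\right) - -203\right) - 4917061}{-746921 + 3768790} = \frac{769 \left(-18 + 42 - 87 + 203\right) - 4917061}{3021869} = \left(769 \cdot 140 - 4917061\right) \frac{1}{3021869} = \left(107660 - 4917061\right) \frac{1}{3021869} = \left(-4809401\right) \frac{1}{3021869} = - \frac{4809401}{3021869}$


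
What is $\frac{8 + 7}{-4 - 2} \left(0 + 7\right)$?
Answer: $- \frac{35}{2} \approx -17.5$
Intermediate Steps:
$\frac{8 + 7}{-4 - 2} \left(0 + 7\right) = \frac{15}{-6} \cdot 7 = 15 \left(- \frac{1}{6}\right) 7 = \left(- \frac{5}{2}\right) 7 = - \frac{35}{2}$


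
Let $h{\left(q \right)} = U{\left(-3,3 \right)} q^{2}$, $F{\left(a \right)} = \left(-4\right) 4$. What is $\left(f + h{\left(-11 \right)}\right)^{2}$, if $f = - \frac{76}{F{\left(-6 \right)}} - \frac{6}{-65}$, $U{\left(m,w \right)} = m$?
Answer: $\frac{8671520641}{67600} \approx 1.2828 \cdot 10^{5}$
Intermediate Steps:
$F{\left(a \right)} = -16$
$f = \frac{1259}{260}$ ($f = - \frac{76}{-16} - \frac{6}{-65} = \left(-76\right) \left(- \frac{1}{16}\right) - - \frac{6}{65} = \frac{19}{4} + \frac{6}{65} = \frac{1259}{260} \approx 4.8423$)
$h{\left(q \right)} = - 3 q^{2}$
$\left(f + h{\left(-11 \right)}\right)^{2} = \left(\frac{1259}{260} - 3 \left(-11\right)^{2}\right)^{2} = \left(\frac{1259}{260} - 363\right)^{2} = \left(- \frac{93121}{260}\right)^{2} = \frac{8671520641}{67600}$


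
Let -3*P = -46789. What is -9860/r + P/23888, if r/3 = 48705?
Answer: 24039089/41063472 ≈ 0.58541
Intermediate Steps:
r = 146115 (r = 3*48705 = 146115)
P = 46789/3 (P = -1/3*(-46789) = 46789/3 ≈ 15596.)
-9860/r + P/23888 = -9860/146115 + (46789/3)/23888 = -9860*1/146115 + (46789/3)*(1/23888) = -116/1719 + 46789/71664 = 24039089/41063472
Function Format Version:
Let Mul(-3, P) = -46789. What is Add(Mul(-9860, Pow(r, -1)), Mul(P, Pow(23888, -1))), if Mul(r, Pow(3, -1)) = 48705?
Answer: Rational(24039089, 41063472) ≈ 0.58541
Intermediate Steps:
r = 146115 (r = Mul(3, 48705) = 146115)
P = Rational(46789, 3) (P = Mul(Rational(-1, 3), -46789) = Rational(46789, 3) ≈ 15596.)
Add(Mul(-9860, Pow(r, -1)), Mul(P, Pow(23888, -1))) = Add(Mul(-9860, Pow(146115, -1)), Mul(Rational(46789, 3), Pow(23888, -1))) = Add(Mul(-9860, Rational(1, 146115)), Mul(Rational(46789, 3), Rational(1, 23888))) = Add(Rational(-116, 1719), Rational(46789, 71664)) = Rational(24039089, 41063472)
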